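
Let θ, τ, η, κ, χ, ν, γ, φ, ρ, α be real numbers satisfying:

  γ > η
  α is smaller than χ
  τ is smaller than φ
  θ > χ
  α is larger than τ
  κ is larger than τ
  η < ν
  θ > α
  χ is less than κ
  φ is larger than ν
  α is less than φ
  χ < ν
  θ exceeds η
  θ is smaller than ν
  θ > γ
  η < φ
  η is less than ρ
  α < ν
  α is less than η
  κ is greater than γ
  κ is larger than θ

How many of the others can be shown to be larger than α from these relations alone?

Directly above α: χ, η, θ, ν, φ.
One step further: γ, κ, ρ (8 so far).
No other element is forced above α by the given relations, so the count is 8.

8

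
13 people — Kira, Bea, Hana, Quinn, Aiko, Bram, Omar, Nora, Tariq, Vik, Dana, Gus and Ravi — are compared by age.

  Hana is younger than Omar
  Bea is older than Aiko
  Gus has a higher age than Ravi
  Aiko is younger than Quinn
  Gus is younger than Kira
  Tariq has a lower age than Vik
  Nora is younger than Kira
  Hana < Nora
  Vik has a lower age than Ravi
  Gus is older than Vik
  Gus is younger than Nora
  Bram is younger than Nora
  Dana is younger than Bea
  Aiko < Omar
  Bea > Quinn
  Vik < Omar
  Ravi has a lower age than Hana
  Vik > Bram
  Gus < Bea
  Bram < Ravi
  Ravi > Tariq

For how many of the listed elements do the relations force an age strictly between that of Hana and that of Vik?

1

The relations place Vik below Hana. An element lies strictly between them when it is forced above Vik and also forced below Hana.
Above Vik: {Ravi, Gus, Omar, Nora, Bea, Kira}. Below Hana: {Bram, Tariq, Ravi}.
Intersection: {Ravi} — 1.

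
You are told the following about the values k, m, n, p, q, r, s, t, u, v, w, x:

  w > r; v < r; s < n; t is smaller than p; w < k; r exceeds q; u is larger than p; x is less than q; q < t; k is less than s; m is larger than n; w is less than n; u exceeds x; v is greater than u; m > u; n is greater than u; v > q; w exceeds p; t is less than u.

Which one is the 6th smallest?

Chaining the given pairs: x < q < t < p < u < v < r < w < k < s < n < m.
Counting 6 from the smallest end gives v.

v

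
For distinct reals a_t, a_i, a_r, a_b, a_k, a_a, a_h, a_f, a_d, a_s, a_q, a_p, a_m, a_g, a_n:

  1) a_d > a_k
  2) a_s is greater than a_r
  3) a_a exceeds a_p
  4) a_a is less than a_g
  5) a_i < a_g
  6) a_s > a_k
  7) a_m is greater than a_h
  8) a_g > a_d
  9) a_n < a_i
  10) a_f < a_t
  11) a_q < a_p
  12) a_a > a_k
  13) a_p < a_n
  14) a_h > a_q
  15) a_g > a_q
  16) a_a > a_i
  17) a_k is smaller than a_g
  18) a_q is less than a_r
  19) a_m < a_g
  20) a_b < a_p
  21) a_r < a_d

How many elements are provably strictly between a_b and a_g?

4

The relations place a_b below a_g. An element lies strictly between them when it is forced above a_b and also forced below a_g.
Above a_b: {a_p, a_n, a_i, a_a}. Below a_g: {a_k, a_q, a_r, a_p, a_h, a_n, a_i, a_m, a_d, a_a}.
Intersection: {a_p, a_n, a_i, a_a} — 4.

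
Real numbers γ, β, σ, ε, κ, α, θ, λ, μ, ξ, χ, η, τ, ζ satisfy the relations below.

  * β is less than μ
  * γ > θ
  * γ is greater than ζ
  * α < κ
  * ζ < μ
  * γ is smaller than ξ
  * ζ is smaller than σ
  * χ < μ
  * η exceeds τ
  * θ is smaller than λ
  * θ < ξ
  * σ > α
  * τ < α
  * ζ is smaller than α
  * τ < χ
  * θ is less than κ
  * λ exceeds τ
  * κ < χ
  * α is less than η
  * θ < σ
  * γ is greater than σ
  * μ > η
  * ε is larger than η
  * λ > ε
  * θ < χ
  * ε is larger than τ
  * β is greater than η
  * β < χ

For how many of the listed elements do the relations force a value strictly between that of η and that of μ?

2

Chaining upward from η reaches: β, ε, λ, χ.
Chaining downward from μ reaches: ζ, τ, α, θ, κ, β, χ.
Strictly between η and μ are those in both lists: β, χ — 2 elements.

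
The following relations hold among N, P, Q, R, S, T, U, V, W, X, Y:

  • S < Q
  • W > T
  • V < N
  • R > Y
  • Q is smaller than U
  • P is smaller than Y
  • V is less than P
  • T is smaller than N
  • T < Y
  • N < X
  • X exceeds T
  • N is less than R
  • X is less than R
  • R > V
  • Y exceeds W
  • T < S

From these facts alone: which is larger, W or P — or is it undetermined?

Following every chain through P: above P we get Y, R; below P we get V.
W is not reached, and no chain runs the other way from W to P.
So the given relations leave the order of P and W undetermined.

undetermined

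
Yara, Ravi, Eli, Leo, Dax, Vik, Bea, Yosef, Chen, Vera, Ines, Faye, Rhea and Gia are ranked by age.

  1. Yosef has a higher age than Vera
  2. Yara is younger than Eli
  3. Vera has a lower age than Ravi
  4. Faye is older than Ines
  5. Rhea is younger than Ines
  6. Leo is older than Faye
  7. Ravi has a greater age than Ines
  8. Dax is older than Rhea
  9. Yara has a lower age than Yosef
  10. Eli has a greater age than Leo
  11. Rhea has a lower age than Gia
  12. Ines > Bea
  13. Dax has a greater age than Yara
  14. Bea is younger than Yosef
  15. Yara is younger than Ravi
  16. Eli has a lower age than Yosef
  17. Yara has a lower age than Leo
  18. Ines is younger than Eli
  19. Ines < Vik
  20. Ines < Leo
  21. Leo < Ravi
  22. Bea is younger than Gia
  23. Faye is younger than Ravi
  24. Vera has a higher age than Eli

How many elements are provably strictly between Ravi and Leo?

The relations place Leo below Ravi. An element lies strictly between them when it is forced above Leo and also forced below Ravi.
Above Leo: {Eli, Vera, Yosef}. Below Ravi: {Bea, Yara, Rhea, Ines, Faye, Eli, Vera}.
Intersection: {Eli, Vera} — 2.

2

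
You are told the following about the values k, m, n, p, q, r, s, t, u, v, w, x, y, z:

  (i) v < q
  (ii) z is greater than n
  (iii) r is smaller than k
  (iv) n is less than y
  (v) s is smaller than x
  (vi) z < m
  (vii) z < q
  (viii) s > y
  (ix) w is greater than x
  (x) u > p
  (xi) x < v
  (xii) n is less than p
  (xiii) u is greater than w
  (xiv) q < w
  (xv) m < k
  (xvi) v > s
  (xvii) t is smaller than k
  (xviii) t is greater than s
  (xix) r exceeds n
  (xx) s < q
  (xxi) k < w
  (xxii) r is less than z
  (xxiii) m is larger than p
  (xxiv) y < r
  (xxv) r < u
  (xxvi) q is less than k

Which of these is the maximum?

n is not greatest since n < r; y is not greatest since y < s; r is not greatest since r < z; s is not greatest since s < t; t is not greatest since t < k; z is not greatest since z < q; p is not greatest since p < m; x is not greatest since x < v; m is not greatest since m < k; v is not greatest since v < q; q is not greatest since q < w; k is not greatest since k < w; w is not greatest since w < u.
Only u has nothing above it, so u is the maximum.

u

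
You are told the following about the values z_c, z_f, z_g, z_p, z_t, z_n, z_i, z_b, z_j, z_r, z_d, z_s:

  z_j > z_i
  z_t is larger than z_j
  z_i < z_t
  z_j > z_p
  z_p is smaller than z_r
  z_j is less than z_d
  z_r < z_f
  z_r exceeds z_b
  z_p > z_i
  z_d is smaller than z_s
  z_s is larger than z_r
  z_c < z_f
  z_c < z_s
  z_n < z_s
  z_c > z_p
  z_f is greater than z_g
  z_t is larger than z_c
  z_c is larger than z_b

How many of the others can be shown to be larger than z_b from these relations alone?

5

From z_b the given relations immediately reach z_c, z_r.
From those, z_f, z_t, z_s — 5 in total.
Nothing else is reachable above z_b; 5 in all.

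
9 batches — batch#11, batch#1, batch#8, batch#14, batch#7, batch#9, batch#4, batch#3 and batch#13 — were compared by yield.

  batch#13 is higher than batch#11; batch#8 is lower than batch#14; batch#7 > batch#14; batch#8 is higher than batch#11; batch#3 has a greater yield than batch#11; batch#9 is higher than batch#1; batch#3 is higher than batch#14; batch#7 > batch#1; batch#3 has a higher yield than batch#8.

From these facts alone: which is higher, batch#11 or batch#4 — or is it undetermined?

Following every chain through batch#11: above batch#11 we get batch#8, batch#13, batch#14, batch#7, batch#3.
batch#4 is not reached, and no chain runs the other way from batch#4 to batch#11.
So the given relations leave the order of batch#11 and batch#4 undetermined.

undetermined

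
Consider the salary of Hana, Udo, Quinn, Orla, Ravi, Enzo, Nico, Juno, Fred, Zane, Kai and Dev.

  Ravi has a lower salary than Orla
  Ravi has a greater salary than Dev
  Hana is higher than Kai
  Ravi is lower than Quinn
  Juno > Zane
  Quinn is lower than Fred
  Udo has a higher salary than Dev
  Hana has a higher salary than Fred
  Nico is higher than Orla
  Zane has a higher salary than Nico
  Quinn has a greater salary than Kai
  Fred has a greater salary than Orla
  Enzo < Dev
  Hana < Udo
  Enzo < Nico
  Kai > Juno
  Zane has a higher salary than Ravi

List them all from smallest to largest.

The consecutive links are each given: Enzo < Dev; Dev < Ravi; Ravi < Orla; Orla < Nico; Nico < Zane; Zane < Juno; Juno < Kai; Kai < Quinn; Quinn < Fred; Fred < Hana; Hana < Udo.

Enzo < Dev < Ravi < Orla < Nico < Zane < Juno < Kai < Quinn < Fred < Hana < Udo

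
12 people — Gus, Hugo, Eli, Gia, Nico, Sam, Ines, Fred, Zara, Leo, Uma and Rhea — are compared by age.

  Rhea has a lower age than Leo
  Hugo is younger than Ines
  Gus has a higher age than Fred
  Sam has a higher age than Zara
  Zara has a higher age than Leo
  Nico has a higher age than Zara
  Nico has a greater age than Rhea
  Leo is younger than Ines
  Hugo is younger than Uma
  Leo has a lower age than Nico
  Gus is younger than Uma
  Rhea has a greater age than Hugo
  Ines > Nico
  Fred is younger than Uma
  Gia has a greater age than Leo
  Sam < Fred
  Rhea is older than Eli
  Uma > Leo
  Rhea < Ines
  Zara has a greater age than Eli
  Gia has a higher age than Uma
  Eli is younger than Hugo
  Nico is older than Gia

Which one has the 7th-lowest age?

Piecing the relations together gives one ordering: Eli < Hugo < Rhea < Leo < Zara < Sam < Fred < Gus < Uma < Gia < Nico < Ines.
The 7th smallest is Fred.

Fred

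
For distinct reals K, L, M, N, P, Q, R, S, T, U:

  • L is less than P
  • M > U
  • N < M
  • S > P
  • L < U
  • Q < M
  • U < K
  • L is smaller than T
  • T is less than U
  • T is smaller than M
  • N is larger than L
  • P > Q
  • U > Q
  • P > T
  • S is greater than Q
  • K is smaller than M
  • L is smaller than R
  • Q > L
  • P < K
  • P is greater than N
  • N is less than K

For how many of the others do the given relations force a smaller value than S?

From S the given relations immediately reach Q, P.
From those, L, T, N — 5 in total.
No other element is forced below S by the given relations, so the count is 5.

5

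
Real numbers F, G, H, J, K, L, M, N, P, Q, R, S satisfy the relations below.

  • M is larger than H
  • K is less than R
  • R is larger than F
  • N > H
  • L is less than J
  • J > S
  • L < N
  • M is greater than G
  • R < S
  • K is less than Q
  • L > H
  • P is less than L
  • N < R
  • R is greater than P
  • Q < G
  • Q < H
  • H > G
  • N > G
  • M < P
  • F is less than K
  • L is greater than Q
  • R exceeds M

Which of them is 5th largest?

L

Piecing the relations together gives one ordering: F < K < Q < G < H < M < P < L < N < R < S < J.
The 5th largest is L.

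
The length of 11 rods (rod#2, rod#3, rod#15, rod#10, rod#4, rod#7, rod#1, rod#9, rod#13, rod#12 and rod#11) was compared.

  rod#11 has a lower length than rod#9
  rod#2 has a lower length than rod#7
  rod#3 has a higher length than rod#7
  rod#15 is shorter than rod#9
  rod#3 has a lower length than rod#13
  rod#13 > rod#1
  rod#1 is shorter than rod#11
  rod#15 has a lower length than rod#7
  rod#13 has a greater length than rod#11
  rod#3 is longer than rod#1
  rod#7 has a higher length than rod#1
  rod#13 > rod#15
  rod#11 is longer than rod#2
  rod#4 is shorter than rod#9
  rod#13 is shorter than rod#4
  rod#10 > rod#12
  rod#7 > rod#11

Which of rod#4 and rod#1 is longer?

rod#1 < rod#11 and rod#11 < rod#7 give rod#1 < rod#7.
Then rod#7 < rod#3 extends the chain to rod#3.
Then rod#3 < rod#13 extends the chain to rod#13.
With rod#13 < rod#4: rod#1 < rod#11 < rod#7 < rod#3 < rod#13 < rod#4.
So rod#1 < rod#4; rod#4 is the longer of the two.

rod#4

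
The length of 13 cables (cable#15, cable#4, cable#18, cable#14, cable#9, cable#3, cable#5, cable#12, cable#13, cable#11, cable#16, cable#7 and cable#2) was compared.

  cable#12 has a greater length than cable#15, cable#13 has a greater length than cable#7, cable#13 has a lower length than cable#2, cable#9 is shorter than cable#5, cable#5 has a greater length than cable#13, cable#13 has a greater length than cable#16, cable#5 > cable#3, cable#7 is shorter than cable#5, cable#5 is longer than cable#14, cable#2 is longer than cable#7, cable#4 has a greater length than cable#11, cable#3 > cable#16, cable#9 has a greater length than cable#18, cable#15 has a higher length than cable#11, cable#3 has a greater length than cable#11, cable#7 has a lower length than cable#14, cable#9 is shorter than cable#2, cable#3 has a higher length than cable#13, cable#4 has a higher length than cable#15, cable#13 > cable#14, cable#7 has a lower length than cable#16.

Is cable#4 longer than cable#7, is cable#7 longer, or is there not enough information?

Following every chain through cable#7: above cable#7 we get cable#14, cable#16, cable#13, cable#3, cable#5, cable#2.
cable#4 is not reached, and no chain runs the other way from cable#4 to cable#7.
So the given relations leave the order of cable#7 and cable#4 undetermined.

undetermined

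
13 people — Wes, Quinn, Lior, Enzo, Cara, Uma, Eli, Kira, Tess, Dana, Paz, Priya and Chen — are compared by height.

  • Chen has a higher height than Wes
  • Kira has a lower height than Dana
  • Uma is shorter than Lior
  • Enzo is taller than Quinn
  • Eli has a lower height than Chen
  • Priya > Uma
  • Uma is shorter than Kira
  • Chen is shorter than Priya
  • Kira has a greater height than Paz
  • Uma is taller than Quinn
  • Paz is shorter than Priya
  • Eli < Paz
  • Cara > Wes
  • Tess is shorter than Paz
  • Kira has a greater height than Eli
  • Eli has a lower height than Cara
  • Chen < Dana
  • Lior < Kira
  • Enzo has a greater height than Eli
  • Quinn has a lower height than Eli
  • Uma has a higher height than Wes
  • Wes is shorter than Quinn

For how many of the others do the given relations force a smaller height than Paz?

4

Directly below Paz: Eli, Tess.
One step further: Quinn (3 so far).
One step further: Wes (4 so far).
Nothing else is reachable below Paz; 4 in all.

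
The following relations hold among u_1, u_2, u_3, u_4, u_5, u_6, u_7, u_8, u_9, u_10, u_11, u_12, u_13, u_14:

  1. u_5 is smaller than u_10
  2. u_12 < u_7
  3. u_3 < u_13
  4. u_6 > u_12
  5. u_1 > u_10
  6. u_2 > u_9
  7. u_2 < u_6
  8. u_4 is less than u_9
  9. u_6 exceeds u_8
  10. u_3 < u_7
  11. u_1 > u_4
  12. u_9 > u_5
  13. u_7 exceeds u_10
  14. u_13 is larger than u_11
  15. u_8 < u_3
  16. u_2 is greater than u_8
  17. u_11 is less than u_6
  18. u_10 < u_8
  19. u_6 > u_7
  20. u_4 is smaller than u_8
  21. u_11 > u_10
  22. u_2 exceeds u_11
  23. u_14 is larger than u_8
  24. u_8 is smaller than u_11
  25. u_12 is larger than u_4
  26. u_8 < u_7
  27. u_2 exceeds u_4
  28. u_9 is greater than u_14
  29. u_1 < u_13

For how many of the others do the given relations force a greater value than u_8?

8

From u_8 the given relations immediately reach u_14, u_3, u_7, u_11, u_2, u_6.
From those, u_9, u_13 — 8 in total.
Nothing else is reachable above u_8; 8 in all.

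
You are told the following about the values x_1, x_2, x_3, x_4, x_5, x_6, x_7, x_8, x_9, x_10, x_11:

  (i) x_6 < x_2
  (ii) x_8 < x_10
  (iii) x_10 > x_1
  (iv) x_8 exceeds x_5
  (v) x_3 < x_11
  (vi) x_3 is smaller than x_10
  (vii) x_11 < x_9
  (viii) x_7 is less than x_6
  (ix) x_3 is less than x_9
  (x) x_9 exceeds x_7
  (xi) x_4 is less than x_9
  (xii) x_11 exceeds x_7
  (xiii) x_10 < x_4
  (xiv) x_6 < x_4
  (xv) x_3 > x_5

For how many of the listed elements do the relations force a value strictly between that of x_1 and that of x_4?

1

Chaining upward from x_1 reaches: x_10, x_9.
Chaining downward from x_4 reaches: x_5, x_7, x_6, x_8, x_3, x_10.
Strictly between x_1 and x_4 are those in both lists: x_10 — 1 element.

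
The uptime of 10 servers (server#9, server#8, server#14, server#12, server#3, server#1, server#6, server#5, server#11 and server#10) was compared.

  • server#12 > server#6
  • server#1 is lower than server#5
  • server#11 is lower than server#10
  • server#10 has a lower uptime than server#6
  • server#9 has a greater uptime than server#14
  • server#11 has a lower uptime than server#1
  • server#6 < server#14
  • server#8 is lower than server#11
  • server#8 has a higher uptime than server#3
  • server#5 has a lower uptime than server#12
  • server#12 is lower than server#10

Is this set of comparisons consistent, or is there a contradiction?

We have server#6 < server#12 stated directly, yet also server#12 < server#10 < server#6 by chaining the others — so server#12 < server#6. Contradiction.

inconsistent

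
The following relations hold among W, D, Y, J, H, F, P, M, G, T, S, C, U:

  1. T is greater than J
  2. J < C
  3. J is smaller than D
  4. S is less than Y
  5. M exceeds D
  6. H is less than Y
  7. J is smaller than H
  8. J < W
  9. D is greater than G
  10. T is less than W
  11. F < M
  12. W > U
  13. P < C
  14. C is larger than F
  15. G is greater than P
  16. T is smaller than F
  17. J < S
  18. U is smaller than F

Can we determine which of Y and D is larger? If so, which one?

undetermined

Following every chain through D: above D we get M; below D we get J, P, G.
Y is not reached, and no chain runs the other way from Y to D.
So the given relations leave the order of D and Y undetermined.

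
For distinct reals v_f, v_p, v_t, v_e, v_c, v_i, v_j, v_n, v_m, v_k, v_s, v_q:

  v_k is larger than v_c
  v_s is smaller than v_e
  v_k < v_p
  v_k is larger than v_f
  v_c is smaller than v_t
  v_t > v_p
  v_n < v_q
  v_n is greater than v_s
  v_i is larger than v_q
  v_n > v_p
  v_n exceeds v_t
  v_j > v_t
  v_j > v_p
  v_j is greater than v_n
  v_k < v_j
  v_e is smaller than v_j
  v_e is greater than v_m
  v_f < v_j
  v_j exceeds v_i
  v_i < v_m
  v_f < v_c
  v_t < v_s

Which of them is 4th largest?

v_i

Piecing the relations together gives one ordering: v_f < v_c < v_k < v_p < v_t < v_s < v_n < v_q < v_i < v_m < v_e < v_j.
Counting 4 from the largest end gives v_i.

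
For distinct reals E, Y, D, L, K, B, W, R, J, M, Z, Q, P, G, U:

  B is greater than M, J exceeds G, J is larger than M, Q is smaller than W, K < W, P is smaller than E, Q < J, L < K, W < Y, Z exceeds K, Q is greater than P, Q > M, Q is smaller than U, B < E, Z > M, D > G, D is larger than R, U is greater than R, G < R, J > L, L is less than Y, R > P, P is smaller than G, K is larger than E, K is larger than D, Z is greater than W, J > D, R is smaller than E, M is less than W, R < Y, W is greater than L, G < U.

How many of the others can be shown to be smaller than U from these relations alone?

Directly below U: G, R, Q.
One step further: M, P (5 so far).
Nothing else is reachable below U; 5 in all.

5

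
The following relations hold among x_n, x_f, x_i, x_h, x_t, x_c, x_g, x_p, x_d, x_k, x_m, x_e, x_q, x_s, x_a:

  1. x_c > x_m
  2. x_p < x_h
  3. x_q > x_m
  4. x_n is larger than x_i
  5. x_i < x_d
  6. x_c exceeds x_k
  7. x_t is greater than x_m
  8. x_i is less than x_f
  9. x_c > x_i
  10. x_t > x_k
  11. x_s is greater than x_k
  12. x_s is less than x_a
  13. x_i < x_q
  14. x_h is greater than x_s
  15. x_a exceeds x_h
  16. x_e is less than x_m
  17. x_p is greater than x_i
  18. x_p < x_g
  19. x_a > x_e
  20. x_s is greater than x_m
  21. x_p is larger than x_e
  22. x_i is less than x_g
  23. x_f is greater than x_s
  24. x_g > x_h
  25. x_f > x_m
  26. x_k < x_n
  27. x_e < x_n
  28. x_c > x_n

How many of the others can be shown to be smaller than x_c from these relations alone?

Directly below x_c: x_k, x_i, x_m, x_n.
One step further: x_e (5 so far).
Nothing else is reachable below x_c; 5 in all.

5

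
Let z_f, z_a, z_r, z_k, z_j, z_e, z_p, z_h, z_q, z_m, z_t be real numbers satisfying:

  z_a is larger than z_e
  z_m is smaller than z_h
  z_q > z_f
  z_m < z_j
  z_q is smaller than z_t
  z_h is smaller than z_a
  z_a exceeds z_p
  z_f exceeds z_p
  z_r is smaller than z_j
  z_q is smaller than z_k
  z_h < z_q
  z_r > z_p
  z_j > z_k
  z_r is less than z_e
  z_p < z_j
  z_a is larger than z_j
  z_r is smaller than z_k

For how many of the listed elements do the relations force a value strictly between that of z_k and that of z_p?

3

The relations place z_p below z_k. An element lies strictly between them when it is forced above z_p and also forced below z_k.
Above z_p: {z_f, z_r, z_q, z_t, z_j, z_e, z_a}. Below z_k: {z_m, z_f, z_h, z_r, z_q}.
Intersection: {z_f, z_r, z_q} — 3.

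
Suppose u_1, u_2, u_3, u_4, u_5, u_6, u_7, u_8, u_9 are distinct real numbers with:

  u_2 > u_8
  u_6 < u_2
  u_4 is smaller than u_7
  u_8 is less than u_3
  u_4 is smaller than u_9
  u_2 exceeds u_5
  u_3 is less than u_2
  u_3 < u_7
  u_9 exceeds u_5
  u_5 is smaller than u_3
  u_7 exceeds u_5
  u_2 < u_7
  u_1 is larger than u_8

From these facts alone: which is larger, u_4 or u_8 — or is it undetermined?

Following every chain through u_8: above u_8 we get u_1, u_3, u_2, u_7.
u_4 is not reached, and no chain runs the other way from u_4 to u_8.
So the given relations leave the order of u_8 and u_4 undetermined.

undetermined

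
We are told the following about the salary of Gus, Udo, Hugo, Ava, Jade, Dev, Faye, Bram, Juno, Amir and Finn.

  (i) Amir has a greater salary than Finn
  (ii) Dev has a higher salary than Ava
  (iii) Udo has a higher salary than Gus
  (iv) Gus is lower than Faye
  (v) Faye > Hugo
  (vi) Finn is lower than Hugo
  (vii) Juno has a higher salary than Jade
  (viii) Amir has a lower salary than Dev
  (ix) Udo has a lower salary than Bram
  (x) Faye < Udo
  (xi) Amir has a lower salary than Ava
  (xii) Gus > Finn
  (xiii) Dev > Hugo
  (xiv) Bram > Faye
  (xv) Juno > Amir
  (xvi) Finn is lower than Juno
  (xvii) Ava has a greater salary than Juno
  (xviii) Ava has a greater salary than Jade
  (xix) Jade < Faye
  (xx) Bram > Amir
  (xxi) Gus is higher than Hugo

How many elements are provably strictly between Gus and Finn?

1

Chaining upward from Finn reaches: Amir, Hugo, Juno, Ava, Dev, Faye, Udo, Bram.
Chaining downward from Gus reaches: Hugo.
Strictly between Finn and Gus are those in both lists: Hugo — 1 element.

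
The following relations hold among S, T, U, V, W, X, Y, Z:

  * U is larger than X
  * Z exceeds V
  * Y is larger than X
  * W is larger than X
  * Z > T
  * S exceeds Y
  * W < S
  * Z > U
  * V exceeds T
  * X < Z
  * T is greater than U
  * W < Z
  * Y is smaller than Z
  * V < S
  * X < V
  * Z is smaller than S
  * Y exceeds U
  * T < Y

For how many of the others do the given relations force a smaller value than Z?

6

From Z the given relations immediately reach X, U, T, Y, W, V.
No other element is forced below Z by the given relations, so the count is 6.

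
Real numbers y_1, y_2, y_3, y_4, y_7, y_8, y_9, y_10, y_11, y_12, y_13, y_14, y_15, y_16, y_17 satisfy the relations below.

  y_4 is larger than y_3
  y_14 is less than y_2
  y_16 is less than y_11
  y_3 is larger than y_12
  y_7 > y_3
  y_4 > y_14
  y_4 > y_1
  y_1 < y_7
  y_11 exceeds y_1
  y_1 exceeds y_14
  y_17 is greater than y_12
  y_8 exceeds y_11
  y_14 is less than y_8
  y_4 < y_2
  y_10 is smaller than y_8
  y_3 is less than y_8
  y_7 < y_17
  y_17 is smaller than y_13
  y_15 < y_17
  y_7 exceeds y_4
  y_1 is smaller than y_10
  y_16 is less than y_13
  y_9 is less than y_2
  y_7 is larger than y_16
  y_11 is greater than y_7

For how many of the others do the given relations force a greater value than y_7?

4

From y_7 the given relations immediately reach y_11, y_17.
From those, y_8, y_13 — 4 in total.
Nothing else is reachable above y_7; 4 in all.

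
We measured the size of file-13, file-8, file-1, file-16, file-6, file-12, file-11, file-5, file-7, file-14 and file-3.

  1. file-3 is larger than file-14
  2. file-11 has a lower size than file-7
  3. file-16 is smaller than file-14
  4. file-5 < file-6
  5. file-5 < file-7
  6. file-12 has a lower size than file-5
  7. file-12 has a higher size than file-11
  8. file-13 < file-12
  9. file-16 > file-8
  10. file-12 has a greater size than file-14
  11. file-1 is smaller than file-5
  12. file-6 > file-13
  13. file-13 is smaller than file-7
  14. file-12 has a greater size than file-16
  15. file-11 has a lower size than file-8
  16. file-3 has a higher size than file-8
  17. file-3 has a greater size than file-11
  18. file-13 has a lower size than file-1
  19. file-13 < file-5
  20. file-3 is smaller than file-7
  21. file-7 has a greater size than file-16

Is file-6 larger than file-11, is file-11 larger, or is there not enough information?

file-6

file-11 < file-8 and file-8 < file-16 give file-11 < file-16.
With file-16 < file-14: file-11 < file-8 < file-16 < file-14.
Then file-14 < file-12 extends the chain to file-12.
Then file-12 < file-5 extends the chain to file-5.
With file-5 < file-6: file-11 < file-8 < file-16 < file-14 < file-12 < file-5 < file-6.
So file-6 is larger.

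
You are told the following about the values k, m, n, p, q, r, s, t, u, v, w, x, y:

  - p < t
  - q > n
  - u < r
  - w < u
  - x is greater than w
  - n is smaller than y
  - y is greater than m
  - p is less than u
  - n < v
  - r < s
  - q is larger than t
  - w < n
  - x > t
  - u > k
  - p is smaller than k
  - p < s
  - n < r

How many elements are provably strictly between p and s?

The relations place p below s. An element lies strictly between them when it is forced above p and also forced below s.
Above p: {k, u, t, r, x, q}. Below s: {w, k, n, u, r}.
Intersection: {k, u, r} — 3.

3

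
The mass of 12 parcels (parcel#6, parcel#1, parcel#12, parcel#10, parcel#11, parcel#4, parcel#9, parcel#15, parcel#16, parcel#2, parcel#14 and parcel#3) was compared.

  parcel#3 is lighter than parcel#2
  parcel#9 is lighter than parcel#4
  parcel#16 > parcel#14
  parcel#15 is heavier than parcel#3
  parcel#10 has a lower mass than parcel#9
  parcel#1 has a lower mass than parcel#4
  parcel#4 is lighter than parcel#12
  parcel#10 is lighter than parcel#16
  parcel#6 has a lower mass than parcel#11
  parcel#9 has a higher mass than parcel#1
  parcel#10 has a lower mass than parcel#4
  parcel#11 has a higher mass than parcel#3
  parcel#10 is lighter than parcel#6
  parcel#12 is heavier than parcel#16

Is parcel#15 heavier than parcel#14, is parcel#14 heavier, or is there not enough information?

undetermined

Following every chain through parcel#14: above parcel#14 we get parcel#16, parcel#12.
parcel#15 is not reached, and no chain runs the other way from parcel#15 to parcel#14.
So the given relations leave the order of parcel#14 and parcel#15 undetermined.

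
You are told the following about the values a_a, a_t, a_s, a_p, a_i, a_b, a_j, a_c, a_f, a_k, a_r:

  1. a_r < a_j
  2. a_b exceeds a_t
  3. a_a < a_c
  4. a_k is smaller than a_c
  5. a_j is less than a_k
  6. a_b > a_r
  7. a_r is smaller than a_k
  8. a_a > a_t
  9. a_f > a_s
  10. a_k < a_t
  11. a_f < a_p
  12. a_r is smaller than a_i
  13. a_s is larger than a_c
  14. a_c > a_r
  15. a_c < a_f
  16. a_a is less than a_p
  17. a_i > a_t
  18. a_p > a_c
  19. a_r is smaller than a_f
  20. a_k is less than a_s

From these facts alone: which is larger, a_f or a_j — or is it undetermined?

Following the relations from a_j: a_j < a_k < a_t < a_a < a_c < a_f.
So a_f is larger.

a_f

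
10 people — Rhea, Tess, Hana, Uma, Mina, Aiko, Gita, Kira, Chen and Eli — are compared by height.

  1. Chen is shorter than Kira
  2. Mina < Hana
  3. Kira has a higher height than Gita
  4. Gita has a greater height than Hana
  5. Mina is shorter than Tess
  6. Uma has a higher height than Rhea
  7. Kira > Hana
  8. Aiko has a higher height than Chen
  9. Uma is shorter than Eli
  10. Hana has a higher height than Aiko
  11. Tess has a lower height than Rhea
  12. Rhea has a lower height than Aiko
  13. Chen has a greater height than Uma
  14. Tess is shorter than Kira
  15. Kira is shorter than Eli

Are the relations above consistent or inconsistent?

Every relation is compatible with Mina < Tess < Rhea < Uma < Chen < Aiko < Hana < Gita < Kira < Eli; the set is consistent.

consistent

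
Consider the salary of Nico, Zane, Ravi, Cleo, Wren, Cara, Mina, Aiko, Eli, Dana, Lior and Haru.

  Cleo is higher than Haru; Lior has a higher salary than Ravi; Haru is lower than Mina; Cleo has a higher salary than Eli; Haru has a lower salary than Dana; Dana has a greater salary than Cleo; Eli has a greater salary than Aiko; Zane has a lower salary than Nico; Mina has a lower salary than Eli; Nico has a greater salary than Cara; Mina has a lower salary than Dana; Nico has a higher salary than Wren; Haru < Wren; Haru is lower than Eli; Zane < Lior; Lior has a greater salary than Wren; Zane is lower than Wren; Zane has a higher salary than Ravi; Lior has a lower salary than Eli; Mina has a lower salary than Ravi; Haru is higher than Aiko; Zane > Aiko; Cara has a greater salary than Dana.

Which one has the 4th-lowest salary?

Piecing the relations together gives one ordering: Aiko < Haru < Mina < Ravi < Zane < Wren < Lior < Eli < Cleo < Dana < Cara < Nico.
The 4th smallest is Ravi.

Ravi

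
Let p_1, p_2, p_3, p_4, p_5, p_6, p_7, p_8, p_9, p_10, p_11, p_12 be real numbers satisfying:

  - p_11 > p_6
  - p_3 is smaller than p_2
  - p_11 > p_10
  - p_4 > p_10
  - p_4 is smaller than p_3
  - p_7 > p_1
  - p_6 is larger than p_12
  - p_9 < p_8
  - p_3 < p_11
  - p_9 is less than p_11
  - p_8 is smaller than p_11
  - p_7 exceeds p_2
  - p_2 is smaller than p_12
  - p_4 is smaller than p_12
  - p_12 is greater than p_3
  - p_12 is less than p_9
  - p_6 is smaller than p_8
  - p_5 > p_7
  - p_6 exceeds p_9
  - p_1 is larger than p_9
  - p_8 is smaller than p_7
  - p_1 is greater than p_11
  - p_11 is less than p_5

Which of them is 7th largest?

The consecutive relations fix a unique order: p_10 < p_4 < p_3 < p_2 < p_12 < p_9 < p_6 < p_8 < p_11 < p_1 < p_7 < p_5.
Counting 7 from the largest end gives p_9.

p_9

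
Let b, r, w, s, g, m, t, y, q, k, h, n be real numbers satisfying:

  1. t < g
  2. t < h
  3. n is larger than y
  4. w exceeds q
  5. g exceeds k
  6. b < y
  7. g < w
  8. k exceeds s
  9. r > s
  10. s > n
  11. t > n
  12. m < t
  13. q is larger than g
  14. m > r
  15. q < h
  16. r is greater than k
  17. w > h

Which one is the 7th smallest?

Piecing the relations together gives one ordering: b < y < n < s < k < r < m < t < g < q < h < w.
The 7th smallest is m.

m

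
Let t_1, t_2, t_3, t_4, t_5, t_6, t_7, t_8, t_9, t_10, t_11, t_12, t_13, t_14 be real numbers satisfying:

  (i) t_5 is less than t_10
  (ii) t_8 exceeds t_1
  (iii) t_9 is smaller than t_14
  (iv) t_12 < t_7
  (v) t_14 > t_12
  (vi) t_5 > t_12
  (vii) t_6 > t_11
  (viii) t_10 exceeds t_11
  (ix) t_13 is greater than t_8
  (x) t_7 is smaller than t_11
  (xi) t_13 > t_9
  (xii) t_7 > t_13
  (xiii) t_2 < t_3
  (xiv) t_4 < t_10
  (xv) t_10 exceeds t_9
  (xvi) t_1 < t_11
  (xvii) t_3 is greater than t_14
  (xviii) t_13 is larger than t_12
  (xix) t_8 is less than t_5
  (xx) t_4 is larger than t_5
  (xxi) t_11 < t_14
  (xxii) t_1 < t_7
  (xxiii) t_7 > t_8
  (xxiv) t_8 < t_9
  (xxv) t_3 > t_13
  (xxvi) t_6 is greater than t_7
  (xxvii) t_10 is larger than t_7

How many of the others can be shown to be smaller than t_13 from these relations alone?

4

From t_13 the given relations immediately reach t_12, t_8, t_9.
From those, t_1 — 4 in total.
Nothing else is reachable below t_13; 4 in all.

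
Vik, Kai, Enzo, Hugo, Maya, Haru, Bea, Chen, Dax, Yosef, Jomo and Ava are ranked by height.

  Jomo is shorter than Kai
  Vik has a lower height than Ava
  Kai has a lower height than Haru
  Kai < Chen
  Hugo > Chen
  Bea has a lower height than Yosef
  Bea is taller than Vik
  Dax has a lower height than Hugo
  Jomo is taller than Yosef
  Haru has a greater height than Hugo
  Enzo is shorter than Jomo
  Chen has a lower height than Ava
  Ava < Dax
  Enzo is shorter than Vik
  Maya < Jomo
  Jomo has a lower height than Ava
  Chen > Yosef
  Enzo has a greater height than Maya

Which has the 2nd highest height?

The consecutive relations fix a unique order: Maya < Enzo < Vik < Bea < Yosef < Jomo < Kai < Chen < Ava < Dax < Hugo < Haru.
The 2nd largest is Hugo.

Hugo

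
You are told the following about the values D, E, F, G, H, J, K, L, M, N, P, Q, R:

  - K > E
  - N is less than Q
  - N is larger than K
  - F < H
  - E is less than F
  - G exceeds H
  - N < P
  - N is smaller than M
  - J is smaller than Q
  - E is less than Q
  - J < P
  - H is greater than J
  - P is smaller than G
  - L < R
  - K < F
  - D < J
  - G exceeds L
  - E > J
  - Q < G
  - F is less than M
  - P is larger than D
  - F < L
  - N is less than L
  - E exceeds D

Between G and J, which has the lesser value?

J

Following the relations from J: J < E < K < N < P < G.
So J < G; J is the smaller of the two.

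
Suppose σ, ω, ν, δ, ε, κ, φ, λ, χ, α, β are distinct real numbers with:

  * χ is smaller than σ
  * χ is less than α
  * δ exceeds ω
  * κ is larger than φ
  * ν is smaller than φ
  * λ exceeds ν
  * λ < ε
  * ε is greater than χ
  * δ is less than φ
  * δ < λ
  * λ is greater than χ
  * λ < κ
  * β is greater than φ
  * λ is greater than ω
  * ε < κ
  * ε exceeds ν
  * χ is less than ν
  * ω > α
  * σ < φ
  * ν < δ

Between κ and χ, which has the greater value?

Link the given pairs in sequence: χ < α; α < ω; ω < δ; δ < λ; λ < ε; ε < κ.
Chaining these gives χ < α < ω < δ < λ < ε < κ.
So χ < κ; κ is the larger of the two.

κ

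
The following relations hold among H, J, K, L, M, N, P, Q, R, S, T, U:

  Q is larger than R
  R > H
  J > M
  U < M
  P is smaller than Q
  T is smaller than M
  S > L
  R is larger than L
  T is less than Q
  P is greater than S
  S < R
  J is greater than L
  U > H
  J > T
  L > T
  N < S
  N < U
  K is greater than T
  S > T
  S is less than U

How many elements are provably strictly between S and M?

The relations place S below M. An element lies strictly between them when it is forced above S and also forced below M.
Above S: {P, U, J, R, Q}. Below M: {T, L, H, N, U}.
Intersection: {U} — 1.

1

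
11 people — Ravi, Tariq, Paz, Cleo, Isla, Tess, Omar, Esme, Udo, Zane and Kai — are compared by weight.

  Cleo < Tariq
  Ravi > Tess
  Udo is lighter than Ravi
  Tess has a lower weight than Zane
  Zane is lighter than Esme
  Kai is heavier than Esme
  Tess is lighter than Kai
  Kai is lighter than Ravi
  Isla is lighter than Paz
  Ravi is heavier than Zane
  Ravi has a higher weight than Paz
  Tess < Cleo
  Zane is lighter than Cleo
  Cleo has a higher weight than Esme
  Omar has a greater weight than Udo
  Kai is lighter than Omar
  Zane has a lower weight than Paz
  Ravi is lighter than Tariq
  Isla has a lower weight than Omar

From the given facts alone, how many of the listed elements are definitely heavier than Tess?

8

The elements the relations force above Tess are Zane, Esme, Kai, Cleo, Paz, Ravi, Tariq, Omar — no chain reaches any other.
That is 8.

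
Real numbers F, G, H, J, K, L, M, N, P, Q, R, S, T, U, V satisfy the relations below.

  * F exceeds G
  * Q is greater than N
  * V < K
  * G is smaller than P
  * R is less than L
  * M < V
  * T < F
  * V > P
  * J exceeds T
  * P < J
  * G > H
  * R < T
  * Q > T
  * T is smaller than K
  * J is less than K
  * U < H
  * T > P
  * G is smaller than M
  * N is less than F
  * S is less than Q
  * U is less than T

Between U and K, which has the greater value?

Link the given pairs in sequence: U < H; H < G; G < P; P < T; T < J; J < K.
Chaining these gives U < H < G < P < T < J < K.
So U < K; K is the larger of the two.

K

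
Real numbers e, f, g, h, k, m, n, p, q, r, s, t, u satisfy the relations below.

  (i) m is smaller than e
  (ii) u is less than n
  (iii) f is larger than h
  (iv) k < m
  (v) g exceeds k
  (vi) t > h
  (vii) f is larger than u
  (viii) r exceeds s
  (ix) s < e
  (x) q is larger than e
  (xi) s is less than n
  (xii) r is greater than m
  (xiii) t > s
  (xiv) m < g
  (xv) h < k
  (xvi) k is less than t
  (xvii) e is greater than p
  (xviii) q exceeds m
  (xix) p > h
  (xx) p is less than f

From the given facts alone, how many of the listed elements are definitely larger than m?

From m the given relations immediately reach e, q, g, r.
No other element is forced above m by the given relations, so the count is 4.

4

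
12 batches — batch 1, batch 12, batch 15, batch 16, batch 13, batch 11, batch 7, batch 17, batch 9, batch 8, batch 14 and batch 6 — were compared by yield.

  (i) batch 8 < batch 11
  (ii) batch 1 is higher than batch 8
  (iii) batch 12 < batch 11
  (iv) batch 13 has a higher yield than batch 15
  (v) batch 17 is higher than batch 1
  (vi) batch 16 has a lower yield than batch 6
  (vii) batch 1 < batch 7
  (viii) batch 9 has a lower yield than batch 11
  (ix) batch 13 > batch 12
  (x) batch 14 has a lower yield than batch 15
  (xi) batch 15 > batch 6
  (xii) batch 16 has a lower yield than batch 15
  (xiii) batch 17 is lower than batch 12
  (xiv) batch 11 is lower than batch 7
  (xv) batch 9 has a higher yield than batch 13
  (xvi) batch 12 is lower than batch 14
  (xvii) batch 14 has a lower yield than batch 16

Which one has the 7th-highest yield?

The consecutive relations fix a unique order: batch 8 < batch 1 < batch 17 < batch 12 < batch 14 < batch 16 < batch 6 < batch 15 < batch 13 < batch 9 < batch 11 < batch 7.
The 7th largest is batch 16.

batch 16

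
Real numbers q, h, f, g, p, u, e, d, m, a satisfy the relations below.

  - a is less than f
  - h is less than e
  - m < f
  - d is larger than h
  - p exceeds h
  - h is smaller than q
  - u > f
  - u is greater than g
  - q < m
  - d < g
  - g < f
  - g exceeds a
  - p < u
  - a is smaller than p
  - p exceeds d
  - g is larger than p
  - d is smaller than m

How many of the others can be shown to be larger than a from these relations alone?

4

The elements the relations force above a are p, g, f, u — no chain reaches any other.
That is 4.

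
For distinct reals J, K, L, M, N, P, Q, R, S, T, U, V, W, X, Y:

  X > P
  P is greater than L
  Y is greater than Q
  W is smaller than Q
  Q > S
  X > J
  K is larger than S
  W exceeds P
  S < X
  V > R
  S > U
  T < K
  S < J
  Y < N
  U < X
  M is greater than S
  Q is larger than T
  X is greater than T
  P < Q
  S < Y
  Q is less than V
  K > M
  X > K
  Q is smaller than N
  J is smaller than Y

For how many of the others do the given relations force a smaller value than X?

From X the given relations immediately reach P, U, T, S, J, K.
From those, L, M — 8 in total.
No other element is forced below X by the given relations, so the count is 8.

8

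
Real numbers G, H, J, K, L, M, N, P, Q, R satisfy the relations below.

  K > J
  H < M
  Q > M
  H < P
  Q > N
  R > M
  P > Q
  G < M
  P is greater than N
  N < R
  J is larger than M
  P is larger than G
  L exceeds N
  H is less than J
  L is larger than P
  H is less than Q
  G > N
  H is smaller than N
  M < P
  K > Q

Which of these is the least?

N is not least since H < N; G is not least since N < G; M is not least since H < M; Q is not least since M < Q; R is not least since N < R; P is not least since Q < P; J is not least since M < J; L is not least since P < L; K is not least since Q < K.
Only H has nothing below it, so H is the least.

H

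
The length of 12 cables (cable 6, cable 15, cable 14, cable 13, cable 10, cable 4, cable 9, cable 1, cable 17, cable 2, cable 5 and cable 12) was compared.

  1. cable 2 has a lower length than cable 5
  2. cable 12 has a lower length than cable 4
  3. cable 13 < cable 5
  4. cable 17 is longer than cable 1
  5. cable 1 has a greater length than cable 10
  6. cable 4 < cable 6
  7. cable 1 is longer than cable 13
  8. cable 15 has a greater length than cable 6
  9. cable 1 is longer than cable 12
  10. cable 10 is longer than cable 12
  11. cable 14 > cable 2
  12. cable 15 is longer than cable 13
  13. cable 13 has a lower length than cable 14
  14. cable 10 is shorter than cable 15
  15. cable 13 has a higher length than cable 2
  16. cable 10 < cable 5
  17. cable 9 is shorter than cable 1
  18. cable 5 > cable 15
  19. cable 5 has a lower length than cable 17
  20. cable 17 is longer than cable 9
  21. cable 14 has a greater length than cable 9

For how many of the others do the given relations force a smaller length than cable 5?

7

The elements the relations force below cable 5 are cable 12, cable 2, cable 13, cable 10, cable 4, cable 6, cable 15 — no chain reaches any other.
That is 7.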